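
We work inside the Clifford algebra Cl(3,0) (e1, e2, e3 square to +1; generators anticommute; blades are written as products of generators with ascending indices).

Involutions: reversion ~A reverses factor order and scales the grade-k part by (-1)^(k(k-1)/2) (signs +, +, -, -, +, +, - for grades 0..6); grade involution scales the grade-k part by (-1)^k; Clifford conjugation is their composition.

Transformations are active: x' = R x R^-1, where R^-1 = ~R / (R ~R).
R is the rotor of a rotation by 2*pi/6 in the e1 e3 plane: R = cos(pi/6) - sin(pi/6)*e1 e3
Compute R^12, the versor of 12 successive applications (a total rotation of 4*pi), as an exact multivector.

The rotor phase is half the rotation angle and phases add under composition, so 12 steps in the e1 e3 plane accumulate phase 12*(pi/6) = 2*pi: R^12 = cos(2*pi) - sin(2*pi)*e1 e3.
cos(2*pi) = 1 and sin(2*pi) = 0, so R^12 = 1. The total rotation 4*pi is 2 full turns, so every vector returns to itself, yet the rotor is +1, back on the identity sheet (an even number of 2*pi turns).
Answer: 1


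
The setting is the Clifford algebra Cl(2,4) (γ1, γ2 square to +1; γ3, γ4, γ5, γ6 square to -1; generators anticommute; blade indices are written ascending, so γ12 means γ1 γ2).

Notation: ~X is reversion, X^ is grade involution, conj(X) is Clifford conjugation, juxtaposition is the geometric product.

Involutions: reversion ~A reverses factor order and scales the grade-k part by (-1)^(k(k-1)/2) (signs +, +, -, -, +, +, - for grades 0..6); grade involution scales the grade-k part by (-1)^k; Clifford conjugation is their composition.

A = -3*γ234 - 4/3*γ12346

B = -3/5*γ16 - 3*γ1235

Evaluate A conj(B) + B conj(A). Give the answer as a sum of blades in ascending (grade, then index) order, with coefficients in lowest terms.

first term: -9*γ145 + 4/5*γ234 - 4*γ456 + 9/5*γ12346
second term: -9*γ145 + 4/5*γ234 - 4*γ456 - 9/5*γ12346
Answer: -18*γ145 + 8/5*γ234 - 8*γ456


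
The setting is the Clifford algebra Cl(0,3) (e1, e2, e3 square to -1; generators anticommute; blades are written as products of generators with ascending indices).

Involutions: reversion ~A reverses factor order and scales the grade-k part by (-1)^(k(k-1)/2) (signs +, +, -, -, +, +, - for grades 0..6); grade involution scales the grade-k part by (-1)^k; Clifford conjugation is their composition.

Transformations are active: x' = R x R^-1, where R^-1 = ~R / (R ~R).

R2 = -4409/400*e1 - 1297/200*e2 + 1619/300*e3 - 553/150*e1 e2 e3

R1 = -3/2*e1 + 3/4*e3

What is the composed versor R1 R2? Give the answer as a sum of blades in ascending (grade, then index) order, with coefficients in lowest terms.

Distribute over the terms of R1 (each basis-blade product reordered to ascending indices, repeated generators contracted through their squares):
(-3/2*e1) R2 = -13227/800 + 3891/400*e1 e2 - 1619/200*e1 e3 - 553/100*e2 e3
(3/4*e3) R2 = -1619/400 + 553/200*e1 e2 + 13227/1600*e1 e3 + 3891/800*e2 e3
Summing the partial products and collecting blades:
Answer: -3293/160 + 4997/400*e1 e2 + 11/64*e1 e3 - 533/800*e2 e3


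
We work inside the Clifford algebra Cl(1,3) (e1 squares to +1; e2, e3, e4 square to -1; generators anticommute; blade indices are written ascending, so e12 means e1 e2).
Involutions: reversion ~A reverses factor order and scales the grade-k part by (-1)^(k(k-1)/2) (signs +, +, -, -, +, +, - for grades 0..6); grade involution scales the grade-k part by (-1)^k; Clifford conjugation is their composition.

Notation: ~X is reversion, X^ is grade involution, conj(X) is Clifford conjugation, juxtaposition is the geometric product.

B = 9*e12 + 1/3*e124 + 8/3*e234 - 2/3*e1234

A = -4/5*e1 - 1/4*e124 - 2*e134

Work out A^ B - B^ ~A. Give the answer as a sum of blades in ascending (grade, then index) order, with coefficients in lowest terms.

first term: -1/12 + 128/15*e2 - 1/6*e3 + 9/4*e4 - 16/3*e12 + 2/3*e13 - 2/3*e23 + 4/15*e24 + 262/15*e234 + 32/15*e1234
second term: 1/12 + 88/15*e2 + 1/6*e3 + 9/4*e4 - 16/3*e12 + 2/3*e13 - 2/3*e23 + 4/15*e24 - 278/15*e234 - 32/15*e1234
Answer: -1/6 + 8/3*e2 - 1/3*e3 + 36*e234 + 64/15*e1234


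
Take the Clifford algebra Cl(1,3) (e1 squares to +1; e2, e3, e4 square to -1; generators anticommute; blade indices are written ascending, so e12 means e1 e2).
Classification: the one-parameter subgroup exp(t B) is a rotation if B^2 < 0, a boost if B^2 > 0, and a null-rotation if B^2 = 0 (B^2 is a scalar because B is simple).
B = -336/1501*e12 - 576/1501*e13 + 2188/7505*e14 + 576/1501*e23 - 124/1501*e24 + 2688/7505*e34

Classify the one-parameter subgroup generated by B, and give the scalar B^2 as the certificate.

B^2 term by term: the squares give (-336/1501)^2*(e12)^2 + (-576/1501)^2*(e13)^2 + (2188/7505)^2*(e14)^2 + (576/1501)^2*(e23)^2 + (-124/1501)^2*(e24)^2 + (2688/7505)^2*(e34)^2 = 112896/2253001*(+1) + 331776/2253001*(+1) + 4787344/56325025*(+1) + 331776/2253001*(-1) + 15376/2253001*(-1) + 7225344/56325025*(-1) = 0 (each basis 2-blade squares to minus the product of its generators' squares); cross terms between blades sharing an index anticommute and cancel; the commuting (index-disjoint) pairs give grade-4 terms 2*c*c'*(blade product), which cancel blade by blade — e1234: -1806336/11265005 - 142848/2253001 + 2520576/11265005 = 0 — confirming B is simple. So B^2 = 0.
Answer: null-rotation, certificate B^2 = 0. The scalar 0 is the complete invariant here: its sign names the subgroup type.


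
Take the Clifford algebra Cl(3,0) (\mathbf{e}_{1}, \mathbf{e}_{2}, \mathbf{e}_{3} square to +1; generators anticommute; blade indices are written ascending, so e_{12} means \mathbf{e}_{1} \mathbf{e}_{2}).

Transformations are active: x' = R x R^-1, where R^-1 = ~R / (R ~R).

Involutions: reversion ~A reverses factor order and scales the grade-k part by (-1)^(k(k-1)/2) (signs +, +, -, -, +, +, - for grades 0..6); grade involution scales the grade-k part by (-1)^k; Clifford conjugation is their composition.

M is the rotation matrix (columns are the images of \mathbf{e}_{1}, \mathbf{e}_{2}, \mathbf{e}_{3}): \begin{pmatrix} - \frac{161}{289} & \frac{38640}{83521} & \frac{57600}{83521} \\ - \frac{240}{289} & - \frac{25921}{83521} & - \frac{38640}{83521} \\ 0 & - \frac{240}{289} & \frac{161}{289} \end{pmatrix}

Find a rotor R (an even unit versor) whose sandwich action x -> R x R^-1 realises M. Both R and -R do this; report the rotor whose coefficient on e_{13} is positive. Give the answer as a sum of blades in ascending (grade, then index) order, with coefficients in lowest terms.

Method: write R = a + b12*e_{12} + b13*e_{13} + b23*e_{23} with a^2 + b12^2 + b13^2 + b23^2 = 1 (so R^-1 = ~R). Expanding the columns R e_j ~R gives tr M = 4a^2 - 1 and, from the antisymmetric part, M21 - M12 = -4a*b12, M13 - M31 = 4a*b13, M32 - M23 = -4a*b23.
Here tr M = -\frac{25921}{83521}, so a^2 = (1 + tr M)/4 = \frac{14400}{83521} and a = ±\frac{120}{289}. Taking a = \frac{120}{289}: M21 - M12 = -\frac{108000}{83521}, M13 - M31 = \frac{57600}{83521}, M32 - M23 = -\frac{30720}{83521}, giving b12 = \frac{225}{289}, b13 = \frac{120}{289}, b23 = \frac{64}{289}, i.e. R = \frac{120}{289} + \frac{225}{289} e_{12} + \frac{120}{289} e_{13} + \frac{64}{289} e_{23}.
Its e_{13} coefficient is already positive.
Answer: \frac{120}{289} + \frac{225}{289} e_{12} + \frac{120}{289} e_{13} + \frac{64}{289} e_{23}. Recall the cover is two-to-one: with M of trace -\frac{25921}{83521}, both preimages act alike, and the stated e_{13} sign chooses the sheet.


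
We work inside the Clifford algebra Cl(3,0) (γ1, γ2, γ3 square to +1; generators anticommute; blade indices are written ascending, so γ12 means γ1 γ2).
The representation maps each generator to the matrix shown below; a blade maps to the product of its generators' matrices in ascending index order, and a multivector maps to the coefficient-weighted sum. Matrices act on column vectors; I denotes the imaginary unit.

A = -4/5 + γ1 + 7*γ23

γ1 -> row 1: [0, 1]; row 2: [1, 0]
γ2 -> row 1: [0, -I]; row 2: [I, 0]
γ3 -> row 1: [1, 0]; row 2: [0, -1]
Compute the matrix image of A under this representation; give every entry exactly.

Bivector images (products of the table entries): rho(γ23) = rho(γ2)rho(γ3) = row 1: [0, I]; row 2: [I, 0].
M = (-4/5)*1 + (1)*rho(γ1) + (7)*rho(γ23), summed entrywise (1 is the identity matrix):
Answer: row 1: [-4/5, 1 + 7*I]; row 2: [1 + 7*I, -4/5]


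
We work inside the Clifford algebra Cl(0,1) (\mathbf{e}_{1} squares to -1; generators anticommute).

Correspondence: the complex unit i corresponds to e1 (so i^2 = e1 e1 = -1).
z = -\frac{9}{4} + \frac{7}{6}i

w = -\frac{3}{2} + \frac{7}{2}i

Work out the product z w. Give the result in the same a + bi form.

In blades: z = -\frac{9}{4} + \frac{7}{6} e_{1}, w = -\frac{3}{2} + \frac{7}{2} e_{1}.
Distribute z over w term by term (generator squares from the signature, products reordered to ascending indices): (-\frac{9}{4})*w = \frac{27}{8} - \frac{63}{8} e_{1}; (\frac{7}{6} e_{1})*w = -\frac{49}{12} - \frac{7}{4} e_{1}.
Sum: -\frac{17}{24} - \frac{77}{8} e_{1}; translating back through the correspondence:
Answer: -\frac{17}{24} - \frac{77}{8}i


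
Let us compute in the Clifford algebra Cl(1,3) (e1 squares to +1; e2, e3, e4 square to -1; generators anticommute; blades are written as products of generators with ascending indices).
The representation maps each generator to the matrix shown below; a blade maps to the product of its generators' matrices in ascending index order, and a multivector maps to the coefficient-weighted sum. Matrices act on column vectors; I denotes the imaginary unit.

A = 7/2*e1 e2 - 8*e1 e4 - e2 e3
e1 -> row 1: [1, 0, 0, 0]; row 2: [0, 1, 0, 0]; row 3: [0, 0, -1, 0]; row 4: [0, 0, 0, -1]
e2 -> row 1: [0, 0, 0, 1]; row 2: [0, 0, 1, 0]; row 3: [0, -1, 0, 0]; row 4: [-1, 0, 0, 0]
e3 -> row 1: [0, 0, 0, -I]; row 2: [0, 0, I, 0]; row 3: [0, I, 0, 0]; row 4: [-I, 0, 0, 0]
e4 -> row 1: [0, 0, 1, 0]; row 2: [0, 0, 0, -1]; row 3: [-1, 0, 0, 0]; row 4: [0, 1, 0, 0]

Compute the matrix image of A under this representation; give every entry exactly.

Bivector images (products of the table entries): rho(e1 e2) = rho(e1)rho(e2) = row 1: [0, 0, 0, 1]; row 2: [0, 0, 1, 0]; row 3: [0, 1, 0, 0]; row 4: [1, 0, 0, 0]; rho(e1 e4) = rho(e1)rho(e4) = row 1: [0, 0, 1, 0]; row 2: [0, 0, 0, -1]; row 3: [1, 0, 0, 0]; row 4: [0, -1, 0, 0]; rho(e2 e3) = rho(e2)rho(e3) = row 1: [-I, 0, 0, 0]; row 2: [0, I, 0, 0]; row 3: [0, 0, -I, 0]; row 4: [0, 0, 0, I].
M = (7/2)*rho(e1 e2) + (-8)*rho(e1 e4) + (-1)*rho(e2 e3), summed entrywise:
Answer: row 1: [I, 0, -8, 7/2]; row 2: [0, -I, 7/2, 8]; row 3: [-8, 7/2, I, 0]; row 4: [7/2, 8, 0, -I]


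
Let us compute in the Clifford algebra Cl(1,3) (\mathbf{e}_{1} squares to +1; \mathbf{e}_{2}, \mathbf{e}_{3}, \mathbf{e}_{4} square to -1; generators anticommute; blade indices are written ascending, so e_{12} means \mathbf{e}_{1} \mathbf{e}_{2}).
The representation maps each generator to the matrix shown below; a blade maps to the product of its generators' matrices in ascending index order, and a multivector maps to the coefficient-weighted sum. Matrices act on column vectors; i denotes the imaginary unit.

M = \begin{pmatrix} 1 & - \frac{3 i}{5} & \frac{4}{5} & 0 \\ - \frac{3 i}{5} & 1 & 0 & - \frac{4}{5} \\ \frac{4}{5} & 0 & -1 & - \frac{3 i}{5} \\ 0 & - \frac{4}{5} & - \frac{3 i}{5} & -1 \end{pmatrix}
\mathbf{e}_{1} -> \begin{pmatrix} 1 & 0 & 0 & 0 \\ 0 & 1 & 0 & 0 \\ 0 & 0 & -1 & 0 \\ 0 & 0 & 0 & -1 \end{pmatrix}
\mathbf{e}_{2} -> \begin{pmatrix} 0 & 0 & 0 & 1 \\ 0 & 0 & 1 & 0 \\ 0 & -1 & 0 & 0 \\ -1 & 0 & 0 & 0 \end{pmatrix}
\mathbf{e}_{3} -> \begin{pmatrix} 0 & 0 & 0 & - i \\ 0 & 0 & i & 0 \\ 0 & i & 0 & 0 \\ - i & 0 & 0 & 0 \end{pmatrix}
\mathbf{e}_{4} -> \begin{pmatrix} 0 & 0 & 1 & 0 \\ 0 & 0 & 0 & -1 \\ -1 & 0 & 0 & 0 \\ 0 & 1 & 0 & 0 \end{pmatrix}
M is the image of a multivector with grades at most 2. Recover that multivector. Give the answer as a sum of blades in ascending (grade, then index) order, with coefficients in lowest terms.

Method: the blade images are trace-orthogonal — tr(rho(e_A) rho(e_B)^-1) = 4 if A = B and 0 otherwise — and rho(e_A)^-1 = (e_A)^2 * rho(e_A) with (e_A)^2 = +1 or -1, so the coefficient of e_A in the preimage is (e_A)^2 * tr(M rho(e_A))/4.
Nonzero projections over blades of grade <= 2: e_{1}: (e_{1})^2 = +1, tr(M rho(e_{1})) = 4, coefficient 1; e_{14}: (e_{14})^2 = +1, tr(M rho(e_{14})) = \frac{16}{5}, coefficient \frac{4}{5}; e_{34}: (e_{34})^2 = -1, tr(M rho(e_{34})) = - \frac{12}{5}, coefficient \frac{3}{5}. Every other blade of grade <= 2 projects to 0.
Answer: e_{1} + \frac{4}{5} e_{14} + \frac{3}{5} e_{34}


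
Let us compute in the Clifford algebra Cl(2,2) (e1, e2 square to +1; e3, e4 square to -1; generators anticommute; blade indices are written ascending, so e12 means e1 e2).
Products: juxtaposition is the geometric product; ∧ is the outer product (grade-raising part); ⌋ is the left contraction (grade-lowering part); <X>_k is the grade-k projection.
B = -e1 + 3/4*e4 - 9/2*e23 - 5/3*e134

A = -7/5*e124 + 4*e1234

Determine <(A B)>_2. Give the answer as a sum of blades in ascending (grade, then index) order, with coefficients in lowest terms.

step 1: -20/3*e2 + 21/20*e12 - 18*e14 + 7/3*e23 + 7/5*e24 - 3*e123 + 63/10*e134 + 4*e234
step 2: 21/20*e12 - 18*e14 + 7/3*e23 + 7/5*e24
Answer: 21/20*e12 - 18*e14 + 7/3*e23 + 7/5*e24


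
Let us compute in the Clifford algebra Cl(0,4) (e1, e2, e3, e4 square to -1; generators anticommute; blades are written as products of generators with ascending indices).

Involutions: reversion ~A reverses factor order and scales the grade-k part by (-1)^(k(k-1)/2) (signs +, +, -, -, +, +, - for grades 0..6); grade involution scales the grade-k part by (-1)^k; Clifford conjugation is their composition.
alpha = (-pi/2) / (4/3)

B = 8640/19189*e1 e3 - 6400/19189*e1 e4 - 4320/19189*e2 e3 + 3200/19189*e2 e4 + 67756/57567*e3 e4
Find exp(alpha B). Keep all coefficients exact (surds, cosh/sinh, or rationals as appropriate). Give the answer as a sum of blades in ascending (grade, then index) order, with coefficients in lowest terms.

B^2 term by term: the squares give (8640/19189)^2*(e1 e3)^2 + (-6400/19189)^2*(e1 e4)^2 + (-4320/19189)^2*(e2 e3)^2 + (3200/19189)^2*(e2 e4)^2 + (67756/57567)^2*(e3 e4)^2 = 74649600/368217721*(-1) + 40960000/368217721*(-1) + 18662400/368217721*(-1) + 10240000/368217721*(-1) + 4590875536/3313959489*(-1) = -16/9 (each basis 2-blade squares to minus the product of its generators' squares); cross terms between blades sharing an index anticommute and cancel; the commuting (index-disjoint) pairs give grade-4 terms 2*c*c'*(blade product), which cancel blade by blade — e1 e2 e3 e4: -55296000/368217721 + 55296000/368217721 = 0 — confirming B is simple. So B^2 = -16/9.
B^2 = -16/9 — B^2 < 0, so the exponential closes trigonometrically: l = 4/3, alpha*l = -pi/2, so exp(alpha B) = cos(-pi/2) + (sin(-pi/2)/(4/3))*B = 0 + (-3/4)*B.
Answer: -6480/19189*e1 e3 + 4800/19189*e1 e4 + 3240/19189*e2 e3 - 2400/19189*e2 e4 - 16939/19189*e3 e4


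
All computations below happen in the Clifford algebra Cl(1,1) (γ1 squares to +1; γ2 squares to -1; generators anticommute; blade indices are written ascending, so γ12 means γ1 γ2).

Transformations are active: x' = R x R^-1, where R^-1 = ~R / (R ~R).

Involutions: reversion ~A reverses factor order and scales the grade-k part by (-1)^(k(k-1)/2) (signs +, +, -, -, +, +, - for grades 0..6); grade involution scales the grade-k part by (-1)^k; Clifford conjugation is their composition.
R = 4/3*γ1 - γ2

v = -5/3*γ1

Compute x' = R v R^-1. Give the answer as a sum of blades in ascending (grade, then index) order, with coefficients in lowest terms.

~R = 4/3*γ1 - γ2, and R ~R = 7/9, so R^-1 = ~R / (7/9).
R v = -20/9 - 5/3*γ12
Answer: -125/21*γ1 + 40/7*γ2


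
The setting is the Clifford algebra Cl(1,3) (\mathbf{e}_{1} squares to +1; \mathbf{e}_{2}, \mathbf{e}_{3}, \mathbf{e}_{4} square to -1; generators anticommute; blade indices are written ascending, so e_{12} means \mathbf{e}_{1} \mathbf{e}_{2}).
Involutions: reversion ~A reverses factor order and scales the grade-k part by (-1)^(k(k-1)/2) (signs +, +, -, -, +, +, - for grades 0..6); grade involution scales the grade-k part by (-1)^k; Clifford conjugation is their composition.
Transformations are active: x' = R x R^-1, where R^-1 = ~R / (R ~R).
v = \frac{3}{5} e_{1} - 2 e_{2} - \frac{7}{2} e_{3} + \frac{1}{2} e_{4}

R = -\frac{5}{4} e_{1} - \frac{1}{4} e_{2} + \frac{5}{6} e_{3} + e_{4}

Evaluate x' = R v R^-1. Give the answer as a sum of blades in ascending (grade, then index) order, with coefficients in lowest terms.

~R = -\frac{5}{4} e_{1} - \frac{1}{4} e_{2} + \frac{5}{6} e_{3} + e_{4}, and R ~R = -\frac{7}{36}, so R^-1 = ~R / (-\frac{7}{36}).
R v = \frac{7}{6} + \frac{53}{20} e_{12} + \frac{31}{8} e_{13} - \frac{49}{40} e_{14} + \frac{61}{24} e_{23} + \frac{15}{8} e_{24} + \frac{47}{12} e_{34}
Answer: \frac{72}{5} e_{1} + 5 e_{2} - \frac{13}{2} e_{3} - \frac{25}{2} e_{4}


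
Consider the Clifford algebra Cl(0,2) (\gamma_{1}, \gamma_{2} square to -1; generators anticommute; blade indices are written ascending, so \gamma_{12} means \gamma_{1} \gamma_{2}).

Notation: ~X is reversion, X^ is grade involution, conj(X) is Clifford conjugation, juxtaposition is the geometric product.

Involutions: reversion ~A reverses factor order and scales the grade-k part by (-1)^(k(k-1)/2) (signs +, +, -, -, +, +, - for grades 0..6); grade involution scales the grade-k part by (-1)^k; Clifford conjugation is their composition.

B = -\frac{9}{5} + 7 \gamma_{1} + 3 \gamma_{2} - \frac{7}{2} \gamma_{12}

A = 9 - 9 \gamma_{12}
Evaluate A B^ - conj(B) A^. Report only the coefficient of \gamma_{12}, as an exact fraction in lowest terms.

first term: -\frac{477}{10} - 90 \gamma_{1} + 36 \gamma_{2} - \frac{153}{10} \gamma_{12}
second term: \frac{153}{10} - 36 \gamma_{1} - 90 \gamma_{2} + \frac{477}{10} \gamma_{12}
Answer: -63


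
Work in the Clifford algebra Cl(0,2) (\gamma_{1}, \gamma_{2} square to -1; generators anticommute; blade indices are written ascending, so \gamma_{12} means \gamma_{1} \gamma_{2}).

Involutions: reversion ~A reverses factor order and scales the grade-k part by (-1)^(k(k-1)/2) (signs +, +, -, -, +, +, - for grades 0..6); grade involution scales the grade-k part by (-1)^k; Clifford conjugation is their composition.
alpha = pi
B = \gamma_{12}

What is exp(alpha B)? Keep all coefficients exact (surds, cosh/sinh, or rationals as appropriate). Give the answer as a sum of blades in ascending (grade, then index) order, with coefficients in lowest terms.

B^2 = (1)^2*(\gamma_{12})^2 = 1*(-1) = -1 (a basis 2-blade squares to minus the product of its generators' squares).
B^2 = -1 — the negative square puts this in the circular regime; l = 1, alpha*l = \pi, so exp(alpha B) = cos(\pi) + (sin(\pi)/1)*B = -1 + (0)*B.
Answer: -1


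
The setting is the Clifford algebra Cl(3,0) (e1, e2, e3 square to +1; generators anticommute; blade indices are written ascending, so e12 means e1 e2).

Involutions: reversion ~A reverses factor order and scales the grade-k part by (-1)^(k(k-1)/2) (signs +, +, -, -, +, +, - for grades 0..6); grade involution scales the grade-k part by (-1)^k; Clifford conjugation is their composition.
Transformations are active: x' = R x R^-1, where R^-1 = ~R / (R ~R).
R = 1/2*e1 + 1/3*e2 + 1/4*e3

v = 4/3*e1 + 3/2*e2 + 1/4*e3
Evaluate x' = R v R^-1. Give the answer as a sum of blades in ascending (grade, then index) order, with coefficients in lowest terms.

~R = 1/2*e1 + 1/3*e2 + 1/4*e3, and R ~R = 61/144, so R^-1 = ~R / (61/144).
R v = 59/48 + 11/36*e12 - 5/24*e13 - 7/24*e23
Answer: 287/183*e1 + 53/122*e2 + 293/244*e3


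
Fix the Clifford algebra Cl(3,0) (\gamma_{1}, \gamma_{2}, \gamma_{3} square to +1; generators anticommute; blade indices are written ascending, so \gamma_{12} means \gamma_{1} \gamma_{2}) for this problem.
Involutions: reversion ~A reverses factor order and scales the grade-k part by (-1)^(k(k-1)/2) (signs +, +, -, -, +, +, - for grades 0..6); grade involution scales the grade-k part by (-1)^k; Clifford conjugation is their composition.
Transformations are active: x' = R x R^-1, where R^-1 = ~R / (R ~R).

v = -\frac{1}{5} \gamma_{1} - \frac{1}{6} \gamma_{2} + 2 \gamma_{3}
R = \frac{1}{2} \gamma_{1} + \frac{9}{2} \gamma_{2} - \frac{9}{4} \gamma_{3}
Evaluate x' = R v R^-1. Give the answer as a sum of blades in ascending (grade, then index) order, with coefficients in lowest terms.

~R = \frac{1}{2} \gamma_{1} + \frac{9}{2} \gamma_{2} - \frac{9}{4} \gamma_{3}, and R ~R = \frac{409}{16}, so R^-1 = ~R / (\frac{409}{16}).
R v = -\frac{107}{20} + \frac{49}{60} \gamma_{12} + \frac{11}{20} \gamma_{13} + \frac{69}{8} \gamma_{23}
Answer: -\frac{19}{2045} \gamma_{1} - \frac{21067}{12270} \gamma_{2} - \frac{2164}{2045} \gamma_{3}


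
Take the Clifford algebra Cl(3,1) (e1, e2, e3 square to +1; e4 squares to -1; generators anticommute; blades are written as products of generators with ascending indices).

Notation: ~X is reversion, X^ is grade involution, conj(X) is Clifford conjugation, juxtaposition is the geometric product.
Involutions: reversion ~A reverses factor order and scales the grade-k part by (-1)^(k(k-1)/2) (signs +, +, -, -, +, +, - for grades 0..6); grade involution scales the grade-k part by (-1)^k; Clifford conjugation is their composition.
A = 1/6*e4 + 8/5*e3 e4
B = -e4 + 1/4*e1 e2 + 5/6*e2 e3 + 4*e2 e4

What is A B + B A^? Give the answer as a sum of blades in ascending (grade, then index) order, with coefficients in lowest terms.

first term: 1/6 + 2/3*e2 + 8/5*e3 - 32/5*e2 e3 - 4/3*e2 e4 + 1/24*e1 e2 e4 + 5/36*e2 e3 e4 + 2/5*e1 e2 e3 e4
second term: -1/6 + 2/3*e2 - 8/5*e3 + 32/5*e2 e3 + 4/3*e2 e4 - 1/24*e1 e2 e4 - 5/36*e2 e3 e4 + 2/5*e1 e2 e3 e4
Answer: 4/3*e2 + 4/5*e1 e2 e3 e4


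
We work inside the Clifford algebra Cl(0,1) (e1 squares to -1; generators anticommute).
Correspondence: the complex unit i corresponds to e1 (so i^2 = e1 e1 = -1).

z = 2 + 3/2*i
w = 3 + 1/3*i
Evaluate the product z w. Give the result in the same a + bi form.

In blades: z = 2 + 3/2*e1, w = 3 + 1/3*e1.
Distribute z over w term by term (generator squares from the signature, products reordered to ascending indices): (2)*w = 6 + 2/3*e1; (3/2*e1)*w = -1/2 + 9/2*e1.
Sum: 11/2 + 31/6*e1; translating back through the correspondence:
Answer: 11/2 + 31/6*i


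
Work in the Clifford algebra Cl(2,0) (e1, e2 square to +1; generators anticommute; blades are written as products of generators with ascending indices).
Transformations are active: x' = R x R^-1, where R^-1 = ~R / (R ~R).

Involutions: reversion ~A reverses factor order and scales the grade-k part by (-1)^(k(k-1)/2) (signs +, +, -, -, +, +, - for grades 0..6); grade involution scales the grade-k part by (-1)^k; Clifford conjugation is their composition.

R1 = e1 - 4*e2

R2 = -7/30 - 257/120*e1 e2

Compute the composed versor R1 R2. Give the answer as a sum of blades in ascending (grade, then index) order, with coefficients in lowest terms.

Distribute over the terms of R1 (each basis-blade product reordered to ascending indices, repeated generators contracted through their squares):
(e1) R2 = -7/30*e1 - 257/120*e2
(-4*e2) R2 = -257/30*e1 + 14/15*e2
Summing the partial products and collecting blades:
Answer: -44/5*e1 - 29/24*e2


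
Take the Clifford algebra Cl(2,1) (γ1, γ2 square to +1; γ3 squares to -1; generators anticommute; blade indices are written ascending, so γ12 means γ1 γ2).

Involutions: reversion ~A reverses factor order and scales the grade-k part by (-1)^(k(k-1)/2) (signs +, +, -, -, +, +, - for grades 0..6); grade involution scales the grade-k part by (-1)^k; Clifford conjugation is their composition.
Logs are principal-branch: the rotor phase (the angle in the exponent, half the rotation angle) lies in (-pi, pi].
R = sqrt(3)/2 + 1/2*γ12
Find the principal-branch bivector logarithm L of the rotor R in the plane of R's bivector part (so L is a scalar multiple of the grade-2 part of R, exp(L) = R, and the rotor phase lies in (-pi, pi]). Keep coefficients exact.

The scalar part of R is sqrt(3)/2, which fixes the principal-branch rotor phase; the unit plane is then the bivector part divided by the sine of that phase, and L is that plane scaled by the phase.
Concretely: cos(phase) = sqrt(3)/2 gives phase = ±pi/6, and since phase/sin(phase) is even the sign is immaterial: L = (phase/sin(phase)) * <R>_2 = (pi/3) * <R>_2.
Answer: pi/6*γ12


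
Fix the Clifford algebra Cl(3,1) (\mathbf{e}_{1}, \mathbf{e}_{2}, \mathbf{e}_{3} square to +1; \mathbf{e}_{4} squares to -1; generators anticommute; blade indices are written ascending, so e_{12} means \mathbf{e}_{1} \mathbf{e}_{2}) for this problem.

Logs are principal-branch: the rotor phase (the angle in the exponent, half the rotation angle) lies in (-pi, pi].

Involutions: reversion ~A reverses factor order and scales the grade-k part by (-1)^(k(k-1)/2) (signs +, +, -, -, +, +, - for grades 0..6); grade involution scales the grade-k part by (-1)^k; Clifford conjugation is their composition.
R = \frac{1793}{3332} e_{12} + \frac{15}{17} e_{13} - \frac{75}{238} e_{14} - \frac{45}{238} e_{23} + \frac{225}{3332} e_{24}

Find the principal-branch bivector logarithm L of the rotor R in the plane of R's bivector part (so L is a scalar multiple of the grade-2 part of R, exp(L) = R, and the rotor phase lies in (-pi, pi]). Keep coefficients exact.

The scalar part of R is 0, which fixes the principal-branch rotor phase; the unit plane is then the bivector part divided by the sine of that phase, and L is that plane scaled by the phase.
Concretely: cos(phase) = 0 gives phase = ±\frac{\pi}{2}, and since phase/sin(phase) is even the sign is immaterial: L = (phase/sin(phase)) * <R>_2 = (\frac{\pi}{2}) * <R>_2.
Answer: \frac{1793 \pi}{6664} e_{12} + \frac{15 \pi}{34} e_{13} - \frac{75 \pi}{476} e_{14} - \frac{45 \pi}{476} e_{23} + \frac{225 \pi}{6664} e_{24}


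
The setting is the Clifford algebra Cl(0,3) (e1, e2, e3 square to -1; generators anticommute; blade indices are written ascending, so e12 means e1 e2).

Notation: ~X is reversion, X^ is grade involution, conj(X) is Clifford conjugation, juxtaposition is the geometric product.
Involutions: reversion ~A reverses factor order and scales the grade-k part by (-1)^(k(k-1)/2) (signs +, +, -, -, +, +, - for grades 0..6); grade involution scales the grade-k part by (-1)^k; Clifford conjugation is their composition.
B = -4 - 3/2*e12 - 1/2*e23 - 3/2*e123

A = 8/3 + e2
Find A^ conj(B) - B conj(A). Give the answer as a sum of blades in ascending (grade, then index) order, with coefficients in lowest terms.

first term: -32/3 - 3/2*e1 + 4*e2 + 1/2*e3 + 4*e12 + 3/2*e13 + 4/3*e23 - 4*e123
second term: -32/3 - 3/2*e1 + 4*e2 + 1/2*e3 - 4*e12 + 3/2*e13 - 4/3*e23 - 4*e123
Answer: 8*e12 + 8/3*e23


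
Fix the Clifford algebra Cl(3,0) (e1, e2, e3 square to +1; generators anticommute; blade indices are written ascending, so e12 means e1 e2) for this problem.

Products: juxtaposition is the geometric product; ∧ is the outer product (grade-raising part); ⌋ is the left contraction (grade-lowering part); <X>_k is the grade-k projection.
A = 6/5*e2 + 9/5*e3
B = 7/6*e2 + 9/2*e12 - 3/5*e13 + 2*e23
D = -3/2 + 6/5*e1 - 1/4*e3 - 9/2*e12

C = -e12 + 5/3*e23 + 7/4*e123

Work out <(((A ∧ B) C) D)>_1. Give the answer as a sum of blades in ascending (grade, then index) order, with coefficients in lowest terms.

step 1: -21/10*e23 + 441/50*e123
step 2: -2387/200 - 441/40*e1 + 441/50*e3 - 21/10*e13
step 3: 987/400 + 5481/2000*e1 + 3969/80*e2 - 6181/800*e3 + 21483/400*e12 - 18711/4000*e13 + 189/20*e23 - 3969/100*e123
step 4: 5481/2000*e1 + 3969/80*e2 - 6181/800*e3
Answer: 5481/2000*e1 + 3969/80*e2 - 6181/800*e3


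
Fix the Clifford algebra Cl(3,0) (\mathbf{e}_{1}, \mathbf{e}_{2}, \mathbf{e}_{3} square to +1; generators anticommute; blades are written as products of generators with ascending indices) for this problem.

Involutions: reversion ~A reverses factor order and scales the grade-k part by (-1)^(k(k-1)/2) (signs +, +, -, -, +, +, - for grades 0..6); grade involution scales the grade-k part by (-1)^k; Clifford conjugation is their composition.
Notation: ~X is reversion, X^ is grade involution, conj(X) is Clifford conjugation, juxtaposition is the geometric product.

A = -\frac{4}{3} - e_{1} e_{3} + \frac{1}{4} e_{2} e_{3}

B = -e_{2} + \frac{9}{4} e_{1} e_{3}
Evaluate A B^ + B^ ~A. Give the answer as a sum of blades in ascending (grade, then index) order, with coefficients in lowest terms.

first term: \frac{9}{4} - \frac{4}{3} e_{2} - \frac{1}{4} e_{3} + \frac{9}{16} e_{1} e_{2} - 3 e_{1} e_{3} + e_{1} e_{2} e_{3}
second term: -\frac{9}{4} - \frac{4}{3} e_{2} - \frac{1}{4} e_{3} + \frac{9}{16} e_{1} e_{2} - 3 e_{1} e_{3} - e_{1} e_{2} e_{3}
Answer: -\frac{8}{3} e_{2} - \frac{1}{2} e_{3} + \frac{9}{8} e_{1} e_{2} - 6 e_{1} e_{3}


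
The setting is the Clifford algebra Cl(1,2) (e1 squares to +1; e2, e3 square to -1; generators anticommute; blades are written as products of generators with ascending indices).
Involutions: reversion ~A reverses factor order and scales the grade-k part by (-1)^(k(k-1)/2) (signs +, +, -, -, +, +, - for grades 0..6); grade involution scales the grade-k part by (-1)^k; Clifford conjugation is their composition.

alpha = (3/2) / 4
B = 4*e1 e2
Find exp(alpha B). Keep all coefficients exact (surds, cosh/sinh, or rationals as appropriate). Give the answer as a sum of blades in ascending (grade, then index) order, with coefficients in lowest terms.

B^2 = (4)^2*(e1 e2)^2 = 16*(+1) = 16 (a basis 2-blade squares to minus the product of its generators' squares).
B^2 = 16 — B^2 > 0, so the exponential closes hyperbolically: l = 4, alpha*l = 3/2, so exp(alpha B) = cosh(3/2) + (sinh(3/2)/4)*B = cosh(3/2) + (sinh(3/2)/4)*B.
Answer: cosh(3/2) + sinh(3/2)*e1 e2


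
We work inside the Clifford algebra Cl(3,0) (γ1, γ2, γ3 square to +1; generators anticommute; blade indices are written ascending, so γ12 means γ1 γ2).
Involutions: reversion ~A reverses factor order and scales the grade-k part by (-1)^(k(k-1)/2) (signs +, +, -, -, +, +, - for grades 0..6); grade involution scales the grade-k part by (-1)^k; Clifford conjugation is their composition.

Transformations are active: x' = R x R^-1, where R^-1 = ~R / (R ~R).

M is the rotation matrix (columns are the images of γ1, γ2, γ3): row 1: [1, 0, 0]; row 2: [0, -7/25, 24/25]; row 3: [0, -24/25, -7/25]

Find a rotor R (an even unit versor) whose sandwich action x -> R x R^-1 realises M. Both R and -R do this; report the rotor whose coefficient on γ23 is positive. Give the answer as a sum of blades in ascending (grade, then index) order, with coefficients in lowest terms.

Method: write R = a + b12*γ12 + b13*γ13 + b23*γ23 with a^2 + b12^2 + b13^2 + b23^2 = 1 (so R^-1 = ~R). Expanding the columns R e_j ~R gives tr M = 4a^2 - 1 and, from the antisymmetric part, M21 - M12 = -4a*b12, M13 - M31 = 4a*b13, M32 - M23 = -4a*b23.
Here tr M = 11/25, so a^2 = (1 + tr M)/4 = 9/25 and a = ±3/5. Taking a = 3/5: M21 - M12 = 0, M13 - M31 = 0, M32 - M23 = -48/25, giving b12 = 0, b13 = 0, b23 = 4/5, i.e. R = 3/5 + 4/5*γ23.
Its γ23 coefficient is already positive.
Answer: 3/5 + 4/5*γ23. Recall the cover is two-to-one: with M of trace 11/25, both preimages act alike, and the stated γ23 sign chooses the sheet.


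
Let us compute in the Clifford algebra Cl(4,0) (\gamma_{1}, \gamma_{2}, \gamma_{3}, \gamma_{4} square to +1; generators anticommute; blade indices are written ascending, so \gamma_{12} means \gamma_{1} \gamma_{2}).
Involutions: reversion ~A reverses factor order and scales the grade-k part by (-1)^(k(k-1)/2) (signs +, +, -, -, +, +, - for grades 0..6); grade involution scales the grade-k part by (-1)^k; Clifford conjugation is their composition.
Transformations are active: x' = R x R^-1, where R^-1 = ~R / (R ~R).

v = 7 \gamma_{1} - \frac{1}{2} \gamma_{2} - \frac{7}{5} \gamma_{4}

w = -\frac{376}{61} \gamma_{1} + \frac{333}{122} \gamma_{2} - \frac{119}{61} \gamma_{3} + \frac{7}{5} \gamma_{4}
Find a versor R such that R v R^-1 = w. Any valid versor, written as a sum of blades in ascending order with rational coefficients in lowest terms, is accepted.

Here q(v) = q(w) = \frac{5121}{100}; the classical choice R = v + w = \frac{51}{61} \gamma_{1} + \frac{136}{61} \gamma_{2} - \frac{119}{61} \gamma_{3} then realises v -> w under the sandwich.
Answer: \frac{51}{61} \gamma_{1} + \frac{136}{61} \gamma_{2} - \frac{119}{61} \gamma_{3}


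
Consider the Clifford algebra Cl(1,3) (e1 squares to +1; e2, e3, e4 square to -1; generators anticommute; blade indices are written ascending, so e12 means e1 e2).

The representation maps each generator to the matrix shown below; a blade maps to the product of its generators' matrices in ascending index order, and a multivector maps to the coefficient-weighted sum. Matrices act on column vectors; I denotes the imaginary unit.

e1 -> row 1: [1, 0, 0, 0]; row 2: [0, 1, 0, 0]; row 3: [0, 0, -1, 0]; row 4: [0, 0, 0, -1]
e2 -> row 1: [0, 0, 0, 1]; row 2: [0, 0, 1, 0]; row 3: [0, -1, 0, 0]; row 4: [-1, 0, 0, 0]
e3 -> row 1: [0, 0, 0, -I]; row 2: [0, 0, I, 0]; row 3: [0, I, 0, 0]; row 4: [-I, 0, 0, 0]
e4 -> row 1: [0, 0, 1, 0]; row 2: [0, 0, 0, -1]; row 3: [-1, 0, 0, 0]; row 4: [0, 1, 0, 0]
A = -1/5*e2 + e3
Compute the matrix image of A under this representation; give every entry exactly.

M = (-1/5)*rho(e2) + (1)*rho(e3), summed entrywise:
Answer: row 1: [0, 0, 0, -1/5 - I]; row 2: [0, 0, -1/5 + I, 0]; row 3: [0, 1/5 + I, 0, 0]; row 4: [1/5 - I, 0, 0, 0]


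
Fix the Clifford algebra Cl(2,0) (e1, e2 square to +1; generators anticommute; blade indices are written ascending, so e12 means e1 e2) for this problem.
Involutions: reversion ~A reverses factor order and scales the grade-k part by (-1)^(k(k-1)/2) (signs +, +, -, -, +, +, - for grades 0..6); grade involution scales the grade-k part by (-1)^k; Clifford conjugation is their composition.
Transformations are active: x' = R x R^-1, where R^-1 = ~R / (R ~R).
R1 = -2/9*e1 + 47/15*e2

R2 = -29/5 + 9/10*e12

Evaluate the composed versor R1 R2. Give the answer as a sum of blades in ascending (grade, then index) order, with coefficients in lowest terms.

Distribute over the terms of R1 (each basis-blade product reordered to ascending indices, repeated generators contracted through their squares):
(-2/9*e1) R2 = 58/45*e1 - 1/5*e2
(47/15*e2) R2 = -141/50*e1 - 1363/75*e2
Summing the partial products and collecting blades:
Answer: -689/450*e1 - 1378/75*e2


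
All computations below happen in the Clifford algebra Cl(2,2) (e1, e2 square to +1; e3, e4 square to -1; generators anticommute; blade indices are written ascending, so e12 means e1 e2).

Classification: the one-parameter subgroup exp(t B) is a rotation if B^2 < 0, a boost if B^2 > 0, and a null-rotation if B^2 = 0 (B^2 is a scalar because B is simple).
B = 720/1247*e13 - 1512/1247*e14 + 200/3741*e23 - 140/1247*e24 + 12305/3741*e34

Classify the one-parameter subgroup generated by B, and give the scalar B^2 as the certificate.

B^2 term by term: the squares give (720/1247)^2*(e13)^2 + (-1512/1247)^2*(e14)^2 + (200/3741)^2*(e23)^2 + (-140/1247)^2*(e24)^2 + (12305/3741)^2*(e34)^2 = 518400/1555009*(+1) + 2286144/1555009*(+1) + 40000/13995081*(+1) + 19600/1555009*(+1) + 151413025/13995081*(-1) = -9 (each basis 2-blade squares to minus the product of its generators' squares); cross terms between blades sharing an index anticommute and cancel; the commuting (index-disjoint) pairs give grade-4 terms 2*c*c'*(blade product), which cancel blade by blade — e1234: 201600/1555009 - 201600/1555009 = 0 — confirming B is simple. So B^2 = -9.
Answer: rotation, certificate B^2 = -9. Why this suffices: the scalar -9 survives any versor conjugation, so its sign alone determines the class however B is presented.


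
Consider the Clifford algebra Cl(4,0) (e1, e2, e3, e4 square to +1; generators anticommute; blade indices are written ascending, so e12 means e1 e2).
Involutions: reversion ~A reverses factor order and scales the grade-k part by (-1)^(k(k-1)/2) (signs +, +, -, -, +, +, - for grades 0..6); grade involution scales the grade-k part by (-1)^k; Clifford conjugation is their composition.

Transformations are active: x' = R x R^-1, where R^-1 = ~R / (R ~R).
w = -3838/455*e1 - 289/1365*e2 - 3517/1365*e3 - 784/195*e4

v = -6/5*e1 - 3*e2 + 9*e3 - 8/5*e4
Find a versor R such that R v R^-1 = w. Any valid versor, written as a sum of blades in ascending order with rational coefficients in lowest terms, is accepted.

Why this works: both vectors square to 94, so q(v) = q(w) and R = v + w = -4384/455*e1 - 4384/1365*e2 + 8768/1365*e3 - 1096/195*e4 carries v to w — its own direction survives, the complement (v - w)/2 flips.
Answer: -4384/455*e1 - 4384/1365*e2 + 8768/1365*e3 - 1096/195*e4


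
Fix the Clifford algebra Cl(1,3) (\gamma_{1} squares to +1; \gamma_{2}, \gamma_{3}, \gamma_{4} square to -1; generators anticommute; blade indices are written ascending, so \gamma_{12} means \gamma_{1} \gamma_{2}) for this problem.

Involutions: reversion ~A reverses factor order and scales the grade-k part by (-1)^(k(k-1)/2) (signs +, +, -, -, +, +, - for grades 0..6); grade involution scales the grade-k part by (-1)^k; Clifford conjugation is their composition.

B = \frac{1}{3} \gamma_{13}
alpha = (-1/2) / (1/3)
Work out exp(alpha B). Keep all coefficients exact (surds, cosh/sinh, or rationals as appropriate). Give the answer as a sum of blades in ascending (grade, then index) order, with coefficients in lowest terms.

B^2 = (\frac{1}{3})^2*(\gamma_{13})^2 = \frac{1}{9}*(+1) = \frac{1}{9} (a basis 2-blade squares to minus the product of its generators' squares).
B^2 = \frac{1}{9} — the series telescopes hyperbolically here: l = \frac{1}{3}, alpha*l = - \frac{1}{2}, so exp(alpha B) = cosh(- \frac{1}{2}) + (sinh(- \frac{1}{2})/(\frac{1}{3}))*B = \cosh{\left(\frac{1}{2} \right)} + (- 3 \sinh{\left(\frac{1}{2} \right)})*B.
Answer: \cosh{\left(\frac{1}{2} \right)} - \sinh{\left(\frac{1}{2} \right)} \gamma_{13}


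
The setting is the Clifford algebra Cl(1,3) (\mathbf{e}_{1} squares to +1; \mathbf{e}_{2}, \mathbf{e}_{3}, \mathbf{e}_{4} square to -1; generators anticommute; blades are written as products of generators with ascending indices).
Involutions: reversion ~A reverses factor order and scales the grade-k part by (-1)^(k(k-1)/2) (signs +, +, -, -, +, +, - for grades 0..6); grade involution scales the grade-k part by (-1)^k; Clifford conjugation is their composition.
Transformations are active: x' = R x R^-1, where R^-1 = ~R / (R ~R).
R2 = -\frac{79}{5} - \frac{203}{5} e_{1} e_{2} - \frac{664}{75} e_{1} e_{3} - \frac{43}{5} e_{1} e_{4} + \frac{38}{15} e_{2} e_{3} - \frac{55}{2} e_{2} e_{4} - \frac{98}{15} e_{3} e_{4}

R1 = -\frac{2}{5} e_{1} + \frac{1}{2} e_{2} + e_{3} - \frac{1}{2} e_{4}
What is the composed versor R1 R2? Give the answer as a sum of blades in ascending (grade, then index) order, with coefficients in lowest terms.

Distribute over the terms of R1 (each basis-blade product reordered to ascending indices, repeated generators contracted through their squares):
(-\frac{2}{5} e_{1}) R2 = \frac{158}{25} e_{1} + \frac{406}{25} e_{2} + \frac{1328}{375} e_{3} + \frac{86}{25} e_{4} - \frac{76}{75} e_{1} e_{2} e_{3} + 11 e_{1} e_{2} e_{4} + \frac{196}{75} e_{1} e_{3} e_{4}
(\frac{1}{2} e_{2}) R2 = -\frac{203}{10} e_{1} - \frac{79}{10} e_{2} - \frac{19}{15} e_{3} + \frac{55}{4} e_{4} + \frac{332}{75} e_{1} e_{2} e_{3} + \frac{43}{10} e_{1} e_{2} e_{4} - \frac{49}{15} e_{2} e_{3} e_{4}
(e_{3}) R2 = -\frac{664}{75} e_{1} + \frac{38}{15} e_{2} - \frac{79}{5} e_{3} + \frac{98}{15} e_{4} - \frac{203}{5} e_{1} e_{2} e_{3} + \frac{43}{5} e_{1} e_{3} e_{4} + \frac{55}{2} e_{2} e_{3} e_{4}
(-\frac{1}{2} e_{4}) R2 = \frac{43}{10} e_{1} + \frac{55}{4} e_{2} + \frac{49}{15} e_{3} + \frac{79}{10} e_{4} + \frac{203}{10} e_{1} e_{2} e_{4} + \frac{332}{75} e_{1} e_{3} e_{4} - \frac{19}{15} e_{2} e_{3} e_{4}
Summing the partial products and collecting blades:
Answer: -\frac{278}{15} e_{1} + \frac{7387}{300} e_{2} - \frac{3847}{375} e_{3} + \frac{9487}{300} e_{4} - \frac{2789}{75} e_{1} e_{2} e_{3} + \frac{178}{5} e_{1} e_{2} e_{4} + \frac{391}{25} e_{1} e_{3} e_{4} + \frac{689}{30} e_{2} e_{3} e_{4}


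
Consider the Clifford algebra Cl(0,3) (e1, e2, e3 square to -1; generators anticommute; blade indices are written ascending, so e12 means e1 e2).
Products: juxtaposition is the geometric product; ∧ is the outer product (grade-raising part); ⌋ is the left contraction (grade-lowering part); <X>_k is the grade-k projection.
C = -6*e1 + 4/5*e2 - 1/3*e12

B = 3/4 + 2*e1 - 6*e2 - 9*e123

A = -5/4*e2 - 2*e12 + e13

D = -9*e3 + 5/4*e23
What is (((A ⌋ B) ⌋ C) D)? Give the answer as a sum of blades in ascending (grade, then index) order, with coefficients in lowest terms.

step 1: -15/2 - 9*e2 - 18*e3 + 45/4*e13
step 2: 36/5 + 48*e1 - 6*e2 + 5/2*e12
step 3: -573/10*e3 - 3481/8*e13 + 63*e23 + 75/2*e123
Answer: -573/10*e3 - 3481/8*e13 + 63*e23 + 75/2*e123
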